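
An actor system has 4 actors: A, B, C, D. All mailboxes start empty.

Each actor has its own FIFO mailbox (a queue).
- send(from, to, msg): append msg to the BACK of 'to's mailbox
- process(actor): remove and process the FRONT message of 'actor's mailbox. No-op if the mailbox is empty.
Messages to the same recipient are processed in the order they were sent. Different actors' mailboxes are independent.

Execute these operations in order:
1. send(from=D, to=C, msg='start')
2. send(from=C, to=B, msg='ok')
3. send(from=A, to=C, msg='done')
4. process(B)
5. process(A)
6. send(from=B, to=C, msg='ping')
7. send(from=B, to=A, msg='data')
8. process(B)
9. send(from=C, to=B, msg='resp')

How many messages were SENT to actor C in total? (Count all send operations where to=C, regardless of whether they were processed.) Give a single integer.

Answer: 3

Derivation:
After 1 (send(from=D, to=C, msg='start')): A:[] B:[] C:[start] D:[]
After 2 (send(from=C, to=B, msg='ok')): A:[] B:[ok] C:[start] D:[]
After 3 (send(from=A, to=C, msg='done')): A:[] B:[ok] C:[start,done] D:[]
After 4 (process(B)): A:[] B:[] C:[start,done] D:[]
After 5 (process(A)): A:[] B:[] C:[start,done] D:[]
After 6 (send(from=B, to=C, msg='ping')): A:[] B:[] C:[start,done,ping] D:[]
After 7 (send(from=B, to=A, msg='data')): A:[data] B:[] C:[start,done,ping] D:[]
After 8 (process(B)): A:[data] B:[] C:[start,done,ping] D:[]
After 9 (send(from=C, to=B, msg='resp')): A:[data] B:[resp] C:[start,done,ping] D:[]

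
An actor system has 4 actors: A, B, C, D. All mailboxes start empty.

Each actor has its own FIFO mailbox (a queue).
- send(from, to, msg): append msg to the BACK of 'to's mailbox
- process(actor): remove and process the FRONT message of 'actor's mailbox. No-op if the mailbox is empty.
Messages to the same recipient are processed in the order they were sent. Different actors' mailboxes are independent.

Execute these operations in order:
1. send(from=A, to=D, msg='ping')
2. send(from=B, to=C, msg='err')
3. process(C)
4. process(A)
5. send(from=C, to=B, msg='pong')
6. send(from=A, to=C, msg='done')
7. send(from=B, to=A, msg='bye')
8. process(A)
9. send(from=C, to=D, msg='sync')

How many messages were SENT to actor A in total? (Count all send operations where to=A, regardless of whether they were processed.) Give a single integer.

Answer: 1

Derivation:
After 1 (send(from=A, to=D, msg='ping')): A:[] B:[] C:[] D:[ping]
After 2 (send(from=B, to=C, msg='err')): A:[] B:[] C:[err] D:[ping]
After 3 (process(C)): A:[] B:[] C:[] D:[ping]
After 4 (process(A)): A:[] B:[] C:[] D:[ping]
After 5 (send(from=C, to=B, msg='pong')): A:[] B:[pong] C:[] D:[ping]
After 6 (send(from=A, to=C, msg='done')): A:[] B:[pong] C:[done] D:[ping]
After 7 (send(from=B, to=A, msg='bye')): A:[bye] B:[pong] C:[done] D:[ping]
After 8 (process(A)): A:[] B:[pong] C:[done] D:[ping]
After 9 (send(from=C, to=D, msg='sync')): A:[] B:[pong] C:[done] D:[ping,sync]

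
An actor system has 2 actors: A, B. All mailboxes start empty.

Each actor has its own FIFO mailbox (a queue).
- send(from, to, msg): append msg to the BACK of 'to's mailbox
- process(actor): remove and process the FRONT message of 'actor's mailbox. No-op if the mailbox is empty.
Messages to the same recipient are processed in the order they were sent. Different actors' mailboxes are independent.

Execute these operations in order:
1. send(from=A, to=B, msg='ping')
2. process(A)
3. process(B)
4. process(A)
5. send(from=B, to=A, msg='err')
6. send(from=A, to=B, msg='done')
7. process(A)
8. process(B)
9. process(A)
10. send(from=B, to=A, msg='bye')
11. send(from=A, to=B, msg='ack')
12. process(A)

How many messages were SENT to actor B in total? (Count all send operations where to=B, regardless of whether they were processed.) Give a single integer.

Answer: 3

Derivation:
After 1 (send(from=A, to=B, msg='ping')): A:[] B:[ping]
After 2 (process(A)): A:[] B:[ping]
After 3 (process(B)): A:[] B:[]
After 4 (process(A)): A:[] B:[]
After 5 (send(from=B, to=A, msg='err')): A:[err] B:[]
After 6 (send(from=A, to=B, msg='done')): A:[err] B:[done]
After 7 (process(A)): A:[] B:[done]
After 8 (process(B)): A:[] B:[]
After 9 (process(A)): A:[] B:[]
After 10 (send(from=B, to=A, msg='bye')): A:[bye] B:[]
After 11 (send(from=A, to=B, msg='ack')): A:[bye] B:[ack]
After 12 (process(A)): A:[] B:[ack]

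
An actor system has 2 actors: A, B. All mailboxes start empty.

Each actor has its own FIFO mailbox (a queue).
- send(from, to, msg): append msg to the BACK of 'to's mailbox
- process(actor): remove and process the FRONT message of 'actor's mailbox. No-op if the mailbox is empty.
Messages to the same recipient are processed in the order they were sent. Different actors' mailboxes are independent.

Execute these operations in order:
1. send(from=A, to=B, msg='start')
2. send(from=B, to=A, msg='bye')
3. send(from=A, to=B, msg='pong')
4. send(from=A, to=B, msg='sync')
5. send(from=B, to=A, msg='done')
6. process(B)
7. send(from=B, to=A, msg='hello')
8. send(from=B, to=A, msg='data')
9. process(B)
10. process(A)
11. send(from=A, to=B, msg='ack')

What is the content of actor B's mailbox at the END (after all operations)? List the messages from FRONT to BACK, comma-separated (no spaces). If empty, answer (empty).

Answer: sync,ack

Derivation:
After 1 (send(from=A, to=B, msg='start')): A:[] B:[start]
After 2 (send(from=B, to=A, msg='bye')): A:[bye] B:[start]
After 3 (send(from=A, to=B, msg='pong')): A:[bye] B:[start,pong]
After 4 (send(from=A, to=B, msg='sync')): A:[bye] B:[start,pong,sync]
After 5 (send(from=B, to=A, msg='done')): A:[bye,done] B:[start,pong,sync]
After 6 (process(B)): A:[bye,done] B:[pong,sync]
After 7 (send(from=B, to=A, msg='hello')): A:[bye,done,hello] B:[pong,sync]
After 8 (send(from=B, to=A, msg='data')): A:[bye,done,hello,data] B:[pong,sync]
After 9 (process(B)): A:[bye,done,hello,data] B:[sync]
After 10 (process(A)): A:[done,hello,data] B:[sync]
After 11 (send(from=A, to=B, msg='ack')): A:[done,hello,data] B:[sync,ack]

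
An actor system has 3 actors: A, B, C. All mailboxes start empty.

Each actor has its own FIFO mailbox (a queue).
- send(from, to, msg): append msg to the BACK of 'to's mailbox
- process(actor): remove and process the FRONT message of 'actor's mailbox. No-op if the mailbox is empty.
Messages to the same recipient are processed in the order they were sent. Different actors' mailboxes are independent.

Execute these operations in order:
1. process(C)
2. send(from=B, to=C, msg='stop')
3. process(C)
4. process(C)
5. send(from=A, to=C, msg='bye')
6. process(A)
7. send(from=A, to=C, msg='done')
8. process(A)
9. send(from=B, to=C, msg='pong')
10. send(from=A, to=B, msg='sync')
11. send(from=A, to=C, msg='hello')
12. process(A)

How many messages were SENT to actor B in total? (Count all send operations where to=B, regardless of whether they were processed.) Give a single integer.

Answer: 1

Derivation:
After 1 (process(C)): A:[] B:[] C:[]
After 2 (send(from=B, to=C, msg='stop')): A:[] B:[] C:[stop]
After 3 (process(C)): A:[] B:[] C:[]
After 4 (process(C)): A:[] B:[] C:[]
After 5 (send(from=A, to=C, msg='bye')): A:[] B:[] C:[bye]
After 6 (process(A)): A:[] B:[] C:[bye]
After 7 (send(from=A, to=C, msg='done')): A:[] B:[] C:[bye,done]
After 8 (process(A)): A:[] B:[] C:[bye,done]
After 9 (send(from=B, to=C, msg='pong')): A:[] B:[] C:[bye,done,pong]
After 10 (send(from=A, to=B, msg='sync')): A:[] B:[sync] C:[bye,done,pong]
After 11 (send(from=A, to=C, msg='hello')): A:[] B:[sync] C:[bye,done,pong,hello]
After 12 (process(A)): A:[] B:[sync] C:[bye,done,pong,hello]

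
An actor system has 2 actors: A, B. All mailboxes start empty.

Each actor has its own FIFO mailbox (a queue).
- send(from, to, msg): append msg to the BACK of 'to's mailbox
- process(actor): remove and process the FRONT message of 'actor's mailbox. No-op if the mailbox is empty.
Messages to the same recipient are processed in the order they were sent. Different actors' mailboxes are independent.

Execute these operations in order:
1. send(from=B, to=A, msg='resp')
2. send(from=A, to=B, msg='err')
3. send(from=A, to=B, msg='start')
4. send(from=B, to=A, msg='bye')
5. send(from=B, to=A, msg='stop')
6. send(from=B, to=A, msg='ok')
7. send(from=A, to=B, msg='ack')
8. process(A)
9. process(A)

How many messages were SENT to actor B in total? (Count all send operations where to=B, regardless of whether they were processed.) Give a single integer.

After 1 (send(from=B, to=A, msg='resp')): A:[resp] B:[]
After 2 (send(from=A, to=B, msg='err')): A:[resp] B:[err]
After 3 (send(from=A, to=B, msg='start')): A:[resp] B:[err,start]
After 4 (send(from=B, to=A, msg='bye')): A:[resp,bye] B:[err,start]
After 5 (send(from=B, to=A, msg='stop')): A:[resp,bye,stop] B:[err,start]
After 6 (send(from=B, to=A, msg='ok')): A:[resp,bye,stop,ok] B:[err,start]
After 7 (send(from=A, to=B, msg='ack')): A:[resp,bye,stop,ok] B:[err,start,ack]
After 8 (process(A)): A:[bye,stop,ok] B:[err,start,ack]
After 9 (process(A)): A:[stop,ok] B:[err,start,ack]

Answer: 3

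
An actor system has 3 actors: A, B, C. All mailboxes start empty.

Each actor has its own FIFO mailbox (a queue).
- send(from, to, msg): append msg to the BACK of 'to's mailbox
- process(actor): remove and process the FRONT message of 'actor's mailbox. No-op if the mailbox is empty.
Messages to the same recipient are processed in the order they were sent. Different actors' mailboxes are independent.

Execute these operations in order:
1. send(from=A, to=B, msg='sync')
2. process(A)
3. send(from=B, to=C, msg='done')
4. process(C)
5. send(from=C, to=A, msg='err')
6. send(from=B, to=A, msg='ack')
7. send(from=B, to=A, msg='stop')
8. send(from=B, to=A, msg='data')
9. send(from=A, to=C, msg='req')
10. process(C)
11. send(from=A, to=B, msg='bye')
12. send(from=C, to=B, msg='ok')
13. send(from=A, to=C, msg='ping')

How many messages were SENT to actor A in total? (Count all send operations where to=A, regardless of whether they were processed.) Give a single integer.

After 1 (send(from=A, to=B, msg='sync')): A:[] B:[sync] C:[]
After 2 (process(A)): A:[] B:[sync] C:[]
After 3 (send(from=B, to=C, msg='done')): A:[] B:[sync] C:[done]
After 4 (process(C)): A:[] B:[sync] C:[]
After 5 (send(from=C, to=A, msg='err')): A:[err] B:[sync] C:[]
After 6 (send(from=B, to=A, msg='ack')): A:[err,ack] B:[sync] C:[]
After 7 (send(from=B, to=A, msg='stop')): A:[err,ack,stop] B:[sync] C:[]
After 8 (send(from=B, to=A, msg='data')): A:[err,ack,stop,data] B:[sync] C:[]
After 9 (send(from=A, to=C, msg='req')): A:[err,ack,stop,data] B:[sync] C:[req]
After 10 (process(C)): A:[err,ack,stop,data] B:[sync] C:[]
After 11 (send(from=A, to=B, msg='bye')): A:[err,ack,stop,data] B:[sync,bye] C:[]
After 12 (send(from=C, to=B, msg='ok')): A:[err,ack,stop,data] B:[sync,bye,ok] C:[]
After 13 (send(from=A, to=C, msg='ping')): A:[err,ack,stop,data] B:[sync,bye,ok] C:[ping]

Answer: 4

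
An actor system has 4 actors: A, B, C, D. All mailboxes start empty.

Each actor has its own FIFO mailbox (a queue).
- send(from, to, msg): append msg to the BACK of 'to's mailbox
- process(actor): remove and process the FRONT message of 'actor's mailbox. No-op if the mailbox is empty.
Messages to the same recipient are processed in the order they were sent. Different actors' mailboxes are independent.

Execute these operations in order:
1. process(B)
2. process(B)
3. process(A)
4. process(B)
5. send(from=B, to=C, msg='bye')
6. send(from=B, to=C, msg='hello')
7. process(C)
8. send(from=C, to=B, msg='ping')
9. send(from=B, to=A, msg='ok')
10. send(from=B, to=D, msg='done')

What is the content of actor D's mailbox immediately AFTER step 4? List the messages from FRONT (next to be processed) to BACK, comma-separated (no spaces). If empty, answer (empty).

After 1 (process(B)): A:[] B:[] C:[] D:[]
After 2 (process(B)): A:[] B:[] C:[] D:[]
After 3 (process(A)): A:[] B:[] C:[] D:[]
After 4 (process(B)): A:[] B:[] C:[] D:[]

(empty)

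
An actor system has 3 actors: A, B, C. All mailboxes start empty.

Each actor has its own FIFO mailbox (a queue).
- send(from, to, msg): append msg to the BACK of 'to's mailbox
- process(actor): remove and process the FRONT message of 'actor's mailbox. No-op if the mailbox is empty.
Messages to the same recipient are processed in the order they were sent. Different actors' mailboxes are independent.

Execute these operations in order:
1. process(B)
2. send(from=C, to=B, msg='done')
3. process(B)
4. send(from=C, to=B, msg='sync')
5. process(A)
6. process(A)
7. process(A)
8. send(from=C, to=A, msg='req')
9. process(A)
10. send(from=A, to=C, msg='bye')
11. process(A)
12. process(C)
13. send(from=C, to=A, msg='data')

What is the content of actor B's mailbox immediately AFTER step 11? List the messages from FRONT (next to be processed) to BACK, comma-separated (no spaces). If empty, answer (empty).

After 1 (process(B)): A:[] B:[] C:[]
After 2 (send(from=C, to=B, msg='done')): A:[] B:[done] C:[]
After 3 (process(B)): A:[] B:[] C:[]
After 4 (send(from=C, to=B, msg='sync')): A:[] B:[sync] C:[]
After 5 (process(A)): A:[] B:[sync] C:[]
After 6 (process(A)): A:[] B:[sync] C:[]
After 7 (process(A)): A:[] B:[sync] C:[]
After 8 (send(from=C, to=A, msg='req')): A:[req] B:[sync] C:[]
After 9 (process(A)): A:[] B:[sync] C:[]
After 10 (send(from=A, to=C, msg='bye')): A:[] B:[sync] C:[bye]
After 11 (process(A)): A:[] B:[sync] C:[bye]

sync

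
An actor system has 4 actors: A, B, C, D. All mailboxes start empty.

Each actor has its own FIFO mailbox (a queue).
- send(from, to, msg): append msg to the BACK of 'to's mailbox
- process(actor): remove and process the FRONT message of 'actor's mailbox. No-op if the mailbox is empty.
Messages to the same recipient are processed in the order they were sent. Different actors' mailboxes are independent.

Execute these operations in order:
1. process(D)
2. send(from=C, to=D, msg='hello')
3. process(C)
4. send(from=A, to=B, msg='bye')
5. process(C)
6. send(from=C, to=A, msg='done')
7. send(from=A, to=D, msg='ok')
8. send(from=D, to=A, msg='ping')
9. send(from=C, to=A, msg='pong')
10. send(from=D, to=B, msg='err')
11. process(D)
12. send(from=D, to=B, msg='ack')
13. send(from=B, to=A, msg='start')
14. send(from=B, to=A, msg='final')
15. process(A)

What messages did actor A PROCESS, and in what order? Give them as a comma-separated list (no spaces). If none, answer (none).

Answer: done

Derivation:
After 1 (process(D)): A:[] B:[] C:[] D:[]
After 2 (send(from=C, to=D, msg='hello')): A:[] B:[] C:[] D:[hello]
After 3 (process(C)): A:[] B:[] C:[] D:[hello]
After 4 (send(from=A, to=B, msg='bye')): A:[] B:[bye] C:[] D:[hello]
After 5 (process(C)): A:[] B:[bye] C:[] D:[hello]
After 6 (send(from=C, to=A, msg='done')): A:[done] B:[bye] C:[] D:[hello]
After 7 (send(from=A, to=D, msg='ok')): A:[done] B:[bye] C:[] D:[hello,ok]
After 8 (send(from=D, to=A, msg='ping')): A:[done,ping] B:[bye] C:[] D:[hello,ok]
After 9 (send(from=C, to=A, msg='pong')): A:[done,ping,pong] B:[bye] C:[] D:[hello,ok]
After 10 (send(from=D, to=B, msg='err')): A:[done,ping,pong] B:[bye,err] C:[] D:[hello,ok]
After 11 (process(D)): A:[done,ping,pong] B:[bye,err] C:[] D:[ok]
After 12 (send(from=D, to=B, msg='ack')): A:[done,ping,pong] B:[bye,err,ack] C:[] D:[ok]
After 13 (send(from=B, to=A, msg='start')): A:[done,ping,pong,start] B:[bye,err,ack] C:[] D:[ok]
After 14 (send(from=B, to=A, msg='final')): A:[done,ping,pong,start,final] B:[bye,err,ack] C:[] D:[ok]
After 15 (process(A)): A:[ping,pong,start,final] B:[bye,err,ack] C:[] D:[ok]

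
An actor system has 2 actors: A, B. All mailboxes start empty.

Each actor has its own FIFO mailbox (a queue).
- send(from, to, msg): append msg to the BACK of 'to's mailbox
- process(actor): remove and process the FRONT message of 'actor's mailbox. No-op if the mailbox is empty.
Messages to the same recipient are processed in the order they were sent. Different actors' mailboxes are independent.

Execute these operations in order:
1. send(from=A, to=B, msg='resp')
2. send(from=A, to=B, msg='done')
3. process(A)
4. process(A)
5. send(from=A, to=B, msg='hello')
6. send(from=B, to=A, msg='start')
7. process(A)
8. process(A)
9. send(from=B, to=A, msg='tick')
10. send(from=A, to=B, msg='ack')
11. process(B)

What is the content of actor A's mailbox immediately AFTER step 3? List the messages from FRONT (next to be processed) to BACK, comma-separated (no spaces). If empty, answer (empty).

After 1 (send(from=A, to=B, msg='resp')): A:[] B:[resp]
After 2 (send(from=A, to=B, msg='done')): A:[] B:[resp,done]
After 3 (process(A)): A:[] B:[resp,done]

(empty)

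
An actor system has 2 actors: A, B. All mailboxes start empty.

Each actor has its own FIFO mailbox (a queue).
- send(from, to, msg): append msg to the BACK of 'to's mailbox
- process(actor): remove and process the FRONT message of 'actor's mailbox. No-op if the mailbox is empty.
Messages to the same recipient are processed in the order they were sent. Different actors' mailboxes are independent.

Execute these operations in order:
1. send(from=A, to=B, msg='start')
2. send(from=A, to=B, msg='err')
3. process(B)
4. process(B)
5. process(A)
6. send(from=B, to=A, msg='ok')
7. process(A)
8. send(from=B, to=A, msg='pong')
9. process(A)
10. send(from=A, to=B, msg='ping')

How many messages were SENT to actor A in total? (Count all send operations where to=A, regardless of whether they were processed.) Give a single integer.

After 1 (send(from=A, to=B, msg='start')): A:[] B:[start]
After 2 (send(from=A, to=B, msg='err')): A:[] B:[start,err]
After 3 (process(B)): A:[] B:[err]
After 4 (process(B)): A:[] B:[]
After 5 (process(A)): A:[] B:[]
After 6 (send(from=B, to=A, msg='ok')): A:[ok] B:[]
After 7 (process(A)): A:[] B:[]
After 8 (send(from=B, to=A, msg='pong')): A:[pong] B:[]
After 9 (process(A)): A:[] B:[]
After 10 (send(from=A, to=B, msg='ping')): A:[] B:[ping]

Answer: 2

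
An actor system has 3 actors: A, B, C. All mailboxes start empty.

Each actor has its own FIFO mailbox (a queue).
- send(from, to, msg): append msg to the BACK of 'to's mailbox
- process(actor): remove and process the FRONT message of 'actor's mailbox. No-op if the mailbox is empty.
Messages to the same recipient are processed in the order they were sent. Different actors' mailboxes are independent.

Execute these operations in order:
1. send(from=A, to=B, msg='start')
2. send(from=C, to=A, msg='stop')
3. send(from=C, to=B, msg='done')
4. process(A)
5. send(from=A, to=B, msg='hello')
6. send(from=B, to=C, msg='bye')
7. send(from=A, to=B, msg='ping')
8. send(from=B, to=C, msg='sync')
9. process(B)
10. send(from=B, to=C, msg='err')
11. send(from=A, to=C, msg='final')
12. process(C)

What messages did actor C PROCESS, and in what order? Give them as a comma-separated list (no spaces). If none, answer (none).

After 1 (send(from=A, to=B, msg='start')): A:[] B:[start] C:[]
After 2 (send(from=C, to=A, msg='stop')): A:[stop] B:[start] C:[]
After 3 (send(from=C, to=B, msg='done')): A:[stop] B:[start,done] C:[]
After 4 (process(A)): A:[] B:[start,done] C:[]
After 5 (send(from=A, to=B, msg='hello')): A:[] B:[start,done,hello] C:[]
After 6 (send(from=B, to=C, msg='bye')): A:[] B:[start,done,hello] C:[bye]
After 7 (send(from=A, to=B, msg='ping')): A:[] B:[start,done,hello,ping] C:[bye]
After 8 (send(from=B, to=C, msg='sync')): A:[] B:[start,done,hello,ping] C:[bye,sync]
After 9 (process(B)): A:[] B:[done,hello,ping] C:[bye,sync]
After 10 (send(from=B, to=C, msg='err')): A:[] B:[done,hello,ping] C:[bye,sync,err]
After 11 (send(from=A, to=C, msg='final')): A:[] B:[done,hello,ping] C:[bye,sync,err,final]
After 12 (process(C)): A:[] B:[done,hello,ping] C:[sync,err,final]

Answer: bye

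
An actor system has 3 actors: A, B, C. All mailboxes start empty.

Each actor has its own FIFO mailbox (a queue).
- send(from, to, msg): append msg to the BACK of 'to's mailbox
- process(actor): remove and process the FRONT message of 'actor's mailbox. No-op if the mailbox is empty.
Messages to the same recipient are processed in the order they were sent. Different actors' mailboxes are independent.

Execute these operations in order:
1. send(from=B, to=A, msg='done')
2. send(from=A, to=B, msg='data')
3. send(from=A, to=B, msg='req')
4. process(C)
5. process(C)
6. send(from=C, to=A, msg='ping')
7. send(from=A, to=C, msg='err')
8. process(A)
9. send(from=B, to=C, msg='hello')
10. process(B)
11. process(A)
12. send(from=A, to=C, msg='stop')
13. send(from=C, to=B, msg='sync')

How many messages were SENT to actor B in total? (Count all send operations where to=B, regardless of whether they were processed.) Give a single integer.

Answer: 3

Derivation:
After 1 (send(from=B, to=A, msg='done')): A:[done] B:[] C:[]
After 2 (send(from=A, to=B, msg='data')): A:[done] B:[data] C:[]
After 3 (send(from=A, to=B, msg='req')): A:[done] B:[data,req] C:[]
After 4 (process(C)): A:[done] B:[data,req] C:[]
After 5 (process(C)): A:[done] B:[data,req] C:[]
After 6 (send(from=C, to=A, msg='ping')): A:[done,ping] B:[data,req] C:[]
After 7 (send(from=A, to=C, msg='err')): A:[done,ping] B:[data,req] C:[err]
After 8 (process(A)): A:[ping] B:[data,req] C:[err]
After 9 (send(from=B, to=C, msg='hello')): A:[ping] B:[data,req] C:[err,hello]
After 10 (process(B)): A:[ping] B:[req] C:[err,hello]
After 11 (process(A)): A:[] B:[req] C:[err,hello]
After 12 (send(from=A, to=C, msg='stop')): A:[] B:[req] C:[err,hello,stop]
After 13 (send(from=C, to=B, msg='sync')): A:[] B:[req,sync] C:[err,hello,stop]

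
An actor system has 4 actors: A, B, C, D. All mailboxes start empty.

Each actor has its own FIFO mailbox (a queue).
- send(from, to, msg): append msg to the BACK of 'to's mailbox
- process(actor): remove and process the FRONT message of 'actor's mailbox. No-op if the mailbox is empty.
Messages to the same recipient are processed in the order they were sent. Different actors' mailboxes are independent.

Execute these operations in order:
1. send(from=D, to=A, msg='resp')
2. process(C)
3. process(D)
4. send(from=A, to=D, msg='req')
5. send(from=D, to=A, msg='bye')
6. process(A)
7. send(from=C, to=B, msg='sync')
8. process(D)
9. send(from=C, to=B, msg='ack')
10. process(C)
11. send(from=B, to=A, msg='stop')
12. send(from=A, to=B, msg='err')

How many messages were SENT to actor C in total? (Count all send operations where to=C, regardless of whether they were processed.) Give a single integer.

Answer: 0

Derivation:
After 1 (send(from=D, to=A, msg='resp')): A:[resp] B:[] C:[] D:[]
After 2 (process(C)): A:[resp] B:[] C:[] D:[]
After 3 (process(D)): A:[resp] B:[] C:[] D:[]
After 4 (send(from=A, to=D, msg='req')): A:[resp] B:[] C:[] D:[req]
After 5 (send(from=D, to=A, msg='bye')): A:[resp,bye] B:[] C:[] D:[req]
After 6 (process(A)): A:[bye] B:[] C:[] D:[req]
After 7 (send(from=C, to=B, msg='sync')): A:[bye] B:[sync] C:[] D:[req]
After 8 (process(D)): A:[bye] B:[sync] C:[] D:[]
After 9 (send(from=C, to=B, msg='ack')): A:[bye] B:[sync,ack] C:[] D:[]
After 10 (process(C)): A:[bye] B:[sync,ack] C:[] D:[]
After 11 (send(from=B, to=A, msg='stop')): A:[bye,stop] B:[sync,ack] C:[] D:[]
After 12 (send(from=A, to=B, msg='err')): A:[bye,stop] B:[sync,ack,err] C:[] D:[]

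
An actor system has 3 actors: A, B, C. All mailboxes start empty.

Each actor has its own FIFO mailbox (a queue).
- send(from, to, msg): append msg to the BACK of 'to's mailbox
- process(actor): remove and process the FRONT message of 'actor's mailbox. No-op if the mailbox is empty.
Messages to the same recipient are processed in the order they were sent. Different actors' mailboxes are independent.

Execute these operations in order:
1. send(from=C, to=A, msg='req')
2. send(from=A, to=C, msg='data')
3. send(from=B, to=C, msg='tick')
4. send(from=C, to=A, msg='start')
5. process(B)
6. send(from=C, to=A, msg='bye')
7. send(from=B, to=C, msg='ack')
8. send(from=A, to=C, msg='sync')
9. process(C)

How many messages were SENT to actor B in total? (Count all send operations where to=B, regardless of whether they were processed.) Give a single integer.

After 1 (send(from=C, to=A, msg='req')): A:[req] B:[] C:[]
After 2 (send(from=A, to=C, msg='data')): A:[req] B:[] C:[data]
After 3 (send(from=B, to=C, msg='tick')): A:[req] B:[] C:[data,tick]
After 4 (send(from=C, to=A, msg='start')): A:[req,start] B:[] C:[data,tick]
After 5 (process(B)): A:[req,start] B:[] C:[data,tick]
After 6 (send(from=C, to=A, msg='bye')): A:[req,start,bye] B:[] C:[data,tick]
After 7 (send(from=B, to=C, msg='ack')): A:[req,start,bye] B:[] C:[data,tick,ack]
After 8 (send(from=A, to=C, msg='sync')): A:[req,start,bye] B:[] C:[data,tick,ack,sync]
After 9 (process(C)): A:[req,start,bye] B:[] C:[tick,ack,sync]

Answer: 0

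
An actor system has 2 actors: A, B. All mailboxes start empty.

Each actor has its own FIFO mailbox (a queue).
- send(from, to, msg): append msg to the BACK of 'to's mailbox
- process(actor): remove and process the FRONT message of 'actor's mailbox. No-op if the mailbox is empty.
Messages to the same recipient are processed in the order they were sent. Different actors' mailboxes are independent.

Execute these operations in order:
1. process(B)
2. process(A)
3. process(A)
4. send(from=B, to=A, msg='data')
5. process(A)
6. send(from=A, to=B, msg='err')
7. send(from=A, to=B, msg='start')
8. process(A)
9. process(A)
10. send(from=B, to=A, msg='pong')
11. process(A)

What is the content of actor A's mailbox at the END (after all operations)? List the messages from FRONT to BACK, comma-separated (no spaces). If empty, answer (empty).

After 1 (process(B)): A:[] B:[]
After 2 (process(A)): A:[] B:[]
After 3 (process(A)): A:[] B:[]
After 4 (send(from=B, to=A, msg='data')): A:[data] B:[]
After 5 (process(A)): A:[] B:[]
After 6 (send(from=A, to=B, msg='err')): A:[] B:[err]
After 7 (send(from=A, to=B, msg='start')): A:[] B:[err,start]
After 8 (process(A)): A:[] B:[err,start]
After 9 (process(A)): A:[] B:[err,start]
After 10 (send(from=B, to=A, msg='pong')): A:[pong] B:[err,start]
After 11 (process(A)): A:[] B:[err,start]

Answer: (empty)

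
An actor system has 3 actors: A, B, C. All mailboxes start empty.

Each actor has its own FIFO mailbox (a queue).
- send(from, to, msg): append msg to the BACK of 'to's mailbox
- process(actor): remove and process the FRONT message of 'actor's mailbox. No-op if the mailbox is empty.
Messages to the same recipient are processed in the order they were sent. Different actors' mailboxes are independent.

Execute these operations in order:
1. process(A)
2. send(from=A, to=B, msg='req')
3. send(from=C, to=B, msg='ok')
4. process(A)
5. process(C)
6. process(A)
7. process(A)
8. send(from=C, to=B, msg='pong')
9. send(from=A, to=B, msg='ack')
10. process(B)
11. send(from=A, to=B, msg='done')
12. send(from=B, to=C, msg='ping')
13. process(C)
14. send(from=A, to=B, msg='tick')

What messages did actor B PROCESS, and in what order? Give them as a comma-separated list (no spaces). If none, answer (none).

After 1 (process(A)): A:[] B:[] C:[]
After 2 (send(from=A, to=B, msg='req')): A:[] B:[req] C:[]
After 3 (send(from=C, to=B, msg='ok')): A:[] B:[req,ok] C:[]
After 4 (process(A)): A:[] B:[req,ok] C:[]
After 5 (process(C)): A:[] B:[req,ok] C:[]
After 6 (process(A)): A:[] B:[req,ok] C:[]
After 7 (process(A)): A:[] B:[req,ok] C:[]
After 8 (send(from=C, to=B, msg='pong')): A:[] B:[req,ok,pong] C:[]
After 9 (send(from=A, to=B, msg='ack')): A:[] B:[req,ok,pong,ack] C:[]
After 10 (process(B)): A:[] B:[ok,pong,ack] C:[]
After 11 (send(from=A, to=B, msg='done')): A:[] B:[ok,pong,ack,done] C:[]
After 12 (send(from=B, to=C, msg='ping')): A:[] B:[ok,pong,ack,done] C:[ping]
After 13 (process(C)): A:[] B:[ok,pong,ack,done] C:[]
After 14 (send(from=A, to=B, msg='tick')): A:[] B:[ok,pong,ack,done,tick] C:[]

Answer: req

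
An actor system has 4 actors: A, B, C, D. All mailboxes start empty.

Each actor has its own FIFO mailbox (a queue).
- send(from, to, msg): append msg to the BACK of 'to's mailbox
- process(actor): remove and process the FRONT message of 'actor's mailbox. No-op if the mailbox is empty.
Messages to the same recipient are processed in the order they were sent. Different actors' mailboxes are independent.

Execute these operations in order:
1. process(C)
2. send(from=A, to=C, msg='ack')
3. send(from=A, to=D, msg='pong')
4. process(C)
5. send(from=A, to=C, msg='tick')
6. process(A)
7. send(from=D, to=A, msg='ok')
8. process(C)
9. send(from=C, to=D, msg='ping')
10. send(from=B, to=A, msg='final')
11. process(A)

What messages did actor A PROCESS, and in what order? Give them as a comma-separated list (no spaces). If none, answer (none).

Answer: ok

Derivation:
After 1 (process(C)): A:[] B:[] C:[] D:[]
After 2 (send(from=A, to=C, msg='ack')): A:[] B:[] C:[ack] D:[]
After 3 (send(from=A, to=D, msg='pong')): A:[] B:[] C:[ack] D:[pong]
After 4 (process(C)): A:[] B:[] C:[] D:[pong]
After 5 (send(from=A, to=C, msg='tick')): A:[] B:[] C:[tick] D:[pong]
After 6 (process(A)): A:[] B:[] C:[tick] D:[pong]
After 7 (send(from=D, to=A, msg='ok')): A:[ok] B:[] C:[tick] D:[pong]
After 8 (process(C)): A:[ok] B:[] C:[] D:[pong]
After 9 (send(from=C, to=D, msg='ping')): A:[ok] B:[] C:[] D:[pong,ping]
After 10 (send(from=B, to=A, msg='final')): A:[ok,final] B:[] C:[] D:[pong,ping]
After 11 (process(A)): A:[final] B:[] C:[] D:[pong,ping]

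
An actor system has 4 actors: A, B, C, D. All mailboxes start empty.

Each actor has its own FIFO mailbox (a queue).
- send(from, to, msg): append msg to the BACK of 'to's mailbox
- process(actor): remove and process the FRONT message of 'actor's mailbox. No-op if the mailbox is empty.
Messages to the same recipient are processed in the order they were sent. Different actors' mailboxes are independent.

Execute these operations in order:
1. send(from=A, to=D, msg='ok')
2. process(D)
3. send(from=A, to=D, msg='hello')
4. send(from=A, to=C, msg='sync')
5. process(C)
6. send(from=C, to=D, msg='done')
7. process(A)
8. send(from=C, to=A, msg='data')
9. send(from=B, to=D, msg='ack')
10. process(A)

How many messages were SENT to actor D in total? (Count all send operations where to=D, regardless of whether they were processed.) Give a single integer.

After 1 (send(from=A, to=D, msg='ok')): A:[] B:[] C:[] D:[ok]
After 2 (process(D)): A:[] B:[] C:[] D:[]
After 3 (send(from=A, to=D, msg='hello')): A:[] B:[] C:[] D:[hello]
After 4 (send(from=A, to=C, msg='sync')): A:[] B:[] C:[sync] D:[hello]
After 5 (process(C)): A:[] B:[] C:[] D:[hello]
After 6 (send(from=C, to=D, msg='done')): A:[] B:[] C:[] D:[hello,done]
After 7 (process(A)): A:[] B:[] C:[] D:[hello,done]
After 8 (send(from=C, to=A, msg='data')): A:[data] B:[] C:[] D:[hello,done]
After 9 (send(from=B, to=D, msg='ack')): A:[data] B:[] C:[] D:[hello,done,ack]
After 10 (process(A)): A:[] B:[] C:[] D:[hello,done,ack]

Answer: 4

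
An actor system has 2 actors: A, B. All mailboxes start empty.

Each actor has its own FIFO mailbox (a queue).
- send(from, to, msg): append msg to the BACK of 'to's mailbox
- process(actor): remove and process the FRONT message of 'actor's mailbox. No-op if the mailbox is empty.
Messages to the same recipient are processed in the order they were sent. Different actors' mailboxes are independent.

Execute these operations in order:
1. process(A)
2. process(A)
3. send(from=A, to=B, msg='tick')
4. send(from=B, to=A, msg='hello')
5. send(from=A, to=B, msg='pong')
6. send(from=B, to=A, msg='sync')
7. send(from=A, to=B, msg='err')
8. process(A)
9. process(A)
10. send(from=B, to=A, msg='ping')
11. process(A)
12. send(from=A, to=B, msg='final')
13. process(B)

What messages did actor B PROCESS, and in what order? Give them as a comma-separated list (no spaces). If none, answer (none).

After 1 (process(A)): A:[] B:[]
After 2 (process(A)): A:[] B:[]
After 3 (send(from=A, to=B, msg='tick')): A:[] B:[tick]
After 4 (send(from=B, to=A, msg='hello')): A:[hello] B:[tick]
After 5 (send(from=A, to=B, msg='pong')): A:[hello] B:[tick,pong]
After 6 (send(from=B, to=A, msg='sync')): A:[hello,sync] B:[tick,pong]
After 7 (send(from=A, to=B, msg='err')): A:[hello,sync] B:[tick,pong,err]
After 8 (process(A)): A:[sync] B:[tick,pong,err]
After 9 (process(A)): A:[] B:[tick,pong,err]
After 10 (send(from=B, to=A, msg='ping')): A:[ping] B:[tick,pong,err]
After 11 (process(A)): A:[] B:[tick,pong,err]
After 12 (send(from=A, to=B, msg='final')): A:[] B:[tick,pong,err,final]
After 13 (process(B)): A:[] B:[pong,err,final]

Answer: tick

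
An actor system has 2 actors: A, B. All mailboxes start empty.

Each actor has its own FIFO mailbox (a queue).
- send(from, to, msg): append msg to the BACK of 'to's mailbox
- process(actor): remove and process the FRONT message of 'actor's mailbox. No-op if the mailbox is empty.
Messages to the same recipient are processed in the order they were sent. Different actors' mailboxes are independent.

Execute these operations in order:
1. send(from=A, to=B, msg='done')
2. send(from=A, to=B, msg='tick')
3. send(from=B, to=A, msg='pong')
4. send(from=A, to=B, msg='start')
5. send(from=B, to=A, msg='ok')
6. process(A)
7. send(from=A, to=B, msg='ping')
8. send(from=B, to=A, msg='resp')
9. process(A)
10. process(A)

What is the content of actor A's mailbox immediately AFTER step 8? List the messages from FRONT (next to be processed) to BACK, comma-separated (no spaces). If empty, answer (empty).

After 1 (send(from=A, to=B, msg='done')): A:[] B:[done]
After 2 (send(from=A, to=B, msg='tick')): A:[] B:[done,tick]
After 3 (send(from=B, to=A, msg='pong')): A:[pong] B:[done,tick]
After 4 (send(from=A, to=B, msg='start')): A:[pong] B:[done,tick,start]
After 5 (send(from=B, to=A, msg='ok')): A:[pong,ok] B:[done,tick,start]
After 6 (process(A)): A:[ok] B:[done,tick,start]
After 7 (send(from=A, to=B, msg='ping')): A:[ok] B:[done,tick,start,ping]
After 8 (send(from=B, to=A, msg='resp')): A:[ok,resp] B:[done,tick,start,ping]

ok,resp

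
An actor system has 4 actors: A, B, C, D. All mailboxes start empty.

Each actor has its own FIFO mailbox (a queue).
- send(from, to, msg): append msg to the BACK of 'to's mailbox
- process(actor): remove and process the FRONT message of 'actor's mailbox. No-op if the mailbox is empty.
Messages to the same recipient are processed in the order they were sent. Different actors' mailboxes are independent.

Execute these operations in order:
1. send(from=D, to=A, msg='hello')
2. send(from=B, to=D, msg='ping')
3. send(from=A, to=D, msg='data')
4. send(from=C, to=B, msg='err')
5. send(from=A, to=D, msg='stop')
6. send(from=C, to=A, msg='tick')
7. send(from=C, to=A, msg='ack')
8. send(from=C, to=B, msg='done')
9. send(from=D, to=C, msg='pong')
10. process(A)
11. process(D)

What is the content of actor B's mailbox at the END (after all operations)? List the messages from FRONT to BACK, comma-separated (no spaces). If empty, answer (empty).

Answer: err,done

Derivation:
After 1 (send(from=D, to=A, msg='hello')): A:[hello] B:[] C:[] D:[]
After 2 (send(from=B, to=D, msg='ping')): A:[hello] B:[] C:[] D:[ping]
After 3 (send(from=A, to=D, msg='data')): A:[hello] B:[] C:[] D:[ping,data]
After 4 (send(from=C, to=B, msg='err')): A:[hello] B:[err] C:[] D:[ping,data]
After 5 (send(from=A, to=D, msg='stop')): A:[hello] B:[err] C:[] D:[ping,data,stop]
After 6 (send(from=C, to=A, msg='tick')): A:[hello,tick] B:[err] C:[] D:[ping,data,stop]
After 7 (send(from=C, to=A, msg='ack')): A:[hello,tick,ack] B:[err] C:[] D:[ping,data,stop]
After 8 (send(from=C, to=B, msg='done')): A:[hello,tick,ack] B:[err,done] C:[] D:[ping,data,stop]
After 9 (send(from=D, to=C, msg='pong')): A:[hello,tick,ack] B:[err,done] C:[pong] D:[ping,data,stop]
After 10 (process(A)): A:[tick,ack] B:[err,done] C:[pong] D:[ping,data,stop]
After 11 (process(D)): A:[tick,ack] B:[err,done] C:[pong] D:[data,stop]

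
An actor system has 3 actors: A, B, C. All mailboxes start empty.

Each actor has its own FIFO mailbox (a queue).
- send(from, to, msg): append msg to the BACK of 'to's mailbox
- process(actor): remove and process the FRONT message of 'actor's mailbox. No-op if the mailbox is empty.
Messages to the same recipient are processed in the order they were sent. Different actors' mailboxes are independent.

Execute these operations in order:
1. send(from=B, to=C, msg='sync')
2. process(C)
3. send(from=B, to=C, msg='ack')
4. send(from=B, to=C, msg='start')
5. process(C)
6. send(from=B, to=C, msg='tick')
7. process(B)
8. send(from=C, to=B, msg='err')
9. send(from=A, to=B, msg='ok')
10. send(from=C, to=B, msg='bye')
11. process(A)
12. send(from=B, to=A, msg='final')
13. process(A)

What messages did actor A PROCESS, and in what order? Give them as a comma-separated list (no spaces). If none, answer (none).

Answer: final

Derivation:
After 1 (send(from=B, to=C, msg='sync')): A:[] B:[] C:[sync]
After 2 (process(C)): A:[] B:[] C:[]
After 3 (send(from=B, to=C, msg='ack')): A:[] B:[] C:[ack]
After 4 (send(from=B, to=C, msg='start')): A:[] B:[] C:[ack,start]
After 5 (process(C)): A:[] B:[] C:[start]
After 6 (send(from=B, to=C, msg='tick')): A:[] B:[] C:[start,tick]
After 7 (process(B)): A:[] B:[] C:[start,tick]
After 8 (send(from=C, to=B, msg='err')): A:[] B:[err] C:[start,tick]
After 9 (send(from=A, to=B, msg='ok')): A:[] B:[err,ok] C:[start,tick]
After 10 (send(from=C, to=B, msg='bye')): A:[] B:[err,ok,bye] C:[start,tick]
After 11 (process(A)): A:[] B:[err,ok,bye] C:[start,tick]
After 12 (send(from=B, to=A, msg='final')): A:[final] B:[err,ok,bye] C:[start,tick]
After 13 (process(A)): A:[] B:[err,ok,bye] C:[start,tick]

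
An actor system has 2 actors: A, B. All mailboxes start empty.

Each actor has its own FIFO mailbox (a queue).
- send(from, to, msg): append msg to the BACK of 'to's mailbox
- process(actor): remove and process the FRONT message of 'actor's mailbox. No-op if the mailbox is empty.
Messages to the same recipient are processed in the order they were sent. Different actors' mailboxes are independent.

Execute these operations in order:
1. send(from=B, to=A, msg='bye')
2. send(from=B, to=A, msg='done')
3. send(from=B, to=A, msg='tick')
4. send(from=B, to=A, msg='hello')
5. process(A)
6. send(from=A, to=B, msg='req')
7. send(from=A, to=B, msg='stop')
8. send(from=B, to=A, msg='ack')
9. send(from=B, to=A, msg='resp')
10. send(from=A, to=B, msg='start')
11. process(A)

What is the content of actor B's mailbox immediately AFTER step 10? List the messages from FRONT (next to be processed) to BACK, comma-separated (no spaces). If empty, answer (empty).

After 1 (send(from=B, to=A, msg='bye')): A:[bye] B:[]
After 2 (send(from=B, to=A, msg='done')): A:[bye,done] B:[]
After 3 (send(from=B, to=A, msg='tick')): A:[bye,done,tick] B:[]
After 4 (send(from=B, to=A, msg='hello')): A:[bye,done,tick,hello] B:[]
After 5 (process(A)): A:[done,tick,hello] B:[]
After 6 (send(from=A, to=B, msg='req')): A:[done,tick,hello] B:[req]
After 7 (send(from=A, to=B, msg='stop')): A:[done,tick,hello] B:[req,stop]
After 8 (send(from=B, to=A, msg='ack')): A:[done,tick,hello,ack] B:[req,stop]
After 9 (send(from=B, to=A, msg='resp')): A:[done,tick,hello,ack,resp] B:[req,stop]
After 10 (send(from=A, to=B, msg='start')): A:[done,tick,hello,ack,resp] B:[req,stop,start]

req,stop,start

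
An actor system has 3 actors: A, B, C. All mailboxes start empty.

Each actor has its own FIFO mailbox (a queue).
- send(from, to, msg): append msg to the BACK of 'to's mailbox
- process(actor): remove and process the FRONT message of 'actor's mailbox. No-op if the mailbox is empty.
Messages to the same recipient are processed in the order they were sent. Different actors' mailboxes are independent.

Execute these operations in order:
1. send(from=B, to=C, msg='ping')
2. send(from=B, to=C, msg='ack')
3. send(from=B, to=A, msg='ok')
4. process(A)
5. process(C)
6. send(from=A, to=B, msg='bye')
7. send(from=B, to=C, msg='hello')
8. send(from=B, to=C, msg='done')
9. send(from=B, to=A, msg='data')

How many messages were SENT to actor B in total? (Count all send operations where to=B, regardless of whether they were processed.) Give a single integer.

Answer: 1

Derivation:
After 1 (send(from=B, to=C, msg='ping')): A:[] B:[] C:[ping]
After 2 (send(from=B, to=C, msg='ack')): A:[] B:[] C:[ping,ack]
After 3 (send(from=B, to=A, msg='ok')): A:[ok] B:[] C:[ping,ack]
After 4 (process(A)): A:[] B:[] C:[ping,ack]
After 5 (process(C)): A:[] B:[] C:[ack]
After 6 (send(from=A, to=B, msg='bye')): A:[] B:[bye] C:[ack]
After 7 (send(from=B, to=C, msg='hello')): A:[] B:[bye] C:[ack,hello]
After 8 (send(from=B, to=C, msg='done')): A:[] B:[bye] C:[ack,hello,done]
After 9 (send(from=B, to=A, msg='data')): A:[data] B:[bye] C:[ack,hello,done]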